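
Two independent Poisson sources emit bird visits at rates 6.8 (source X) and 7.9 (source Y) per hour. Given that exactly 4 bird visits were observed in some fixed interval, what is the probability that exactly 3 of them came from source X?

Given the total, each event is independently from source X with probability p = λ_X/(λ_X+λ_Y) = 6.8/14.7 ≈ 0.4626.
So K ~ Binomial(4, 6.8/14.7): P(K = 3) = C(4,3) · (6.8/14.7)^3 · (7.9/14.7)^1 ≈ 0.2128.

0.2128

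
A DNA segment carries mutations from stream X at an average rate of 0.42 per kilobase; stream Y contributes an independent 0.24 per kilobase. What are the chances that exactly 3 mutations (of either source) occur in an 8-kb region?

Independent Poisson processes superpose: combined rate λ = 0.42 + 0.24 = 0.66 per kilobase.
Over the interval, μ = 0.66 × 8 = 5.28 (an 8-kb region = 8 kilobases).
P(N = 3) = e^(−5.28) · 5.28^3/3! ≈ 0.1249.

0.1249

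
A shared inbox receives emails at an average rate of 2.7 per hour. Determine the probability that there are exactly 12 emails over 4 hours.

0.1072

Over the interval, μ = 2.7 × 4 = 10.8 (4 hours).
P(N = 12) = e^(−μ) μ^12/12! = e^(−10.8) · 10.8^12/479001600 ≈ 0.1072.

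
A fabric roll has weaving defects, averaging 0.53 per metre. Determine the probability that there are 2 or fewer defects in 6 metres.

0.3841

Over the interval, μ = 0.53 × 6 = 3.18 (6 metres).
P(N ≤ 2) = Σ_{j=0}^{2} e^(−μ) μ^j/j! ≈ 0.3841.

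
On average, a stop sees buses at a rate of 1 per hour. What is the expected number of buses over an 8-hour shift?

E[N] = λt = 1 × 8 = 8 (an 8-hour shift = 8 hours).

8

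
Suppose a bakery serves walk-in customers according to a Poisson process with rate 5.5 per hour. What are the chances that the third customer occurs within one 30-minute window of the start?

0.5185

Over the interval, μ = 5.5 × 0.5 = 2.75 (a 30-minute window = 0.5 hours).
The third arrival falls in the interval iff at least 3 events occur there: P(S_3 ≤ t) = P(N ≥ 3) = 1 − P(N ≤ 2) ≈ 0.5185.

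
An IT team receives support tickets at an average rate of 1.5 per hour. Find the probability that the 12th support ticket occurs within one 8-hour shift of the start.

Over the interval, μ = 1.5 × 8 = 12 (an 8-hour shift = 8 hours).
The 12th arrival falls in the interval iff at least 12 events occur there: P(S_12 ≤ t) = P(N ≥ 12) = 1 − P(N ≤ 11) ≈ 0.5384.

0.5384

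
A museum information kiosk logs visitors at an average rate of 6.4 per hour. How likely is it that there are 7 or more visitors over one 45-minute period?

0.2092

Over the interval, μ = 6.4 × 0.75 = 4.8 (a 45-minute period = 0.75 hours).
P(N ≥ 7) = 1 − P(N ≤ 6) = 1 − Σ_{j=0}^{6} e^(−μ) μ^j/j! ≈ 0.2092.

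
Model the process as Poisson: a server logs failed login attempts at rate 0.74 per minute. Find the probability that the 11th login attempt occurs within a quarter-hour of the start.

0.5520

Over the interval, μ = 0.74 × 15 = 11.1 (a quarter-hour = 15 minutes).
The 11th arrival falls in the interval iff at least 11 events occur there: P(S_11 ≤ t) = P(N ≥ 11) = 1 − P(N ≤ 10) ≈ 0.5520.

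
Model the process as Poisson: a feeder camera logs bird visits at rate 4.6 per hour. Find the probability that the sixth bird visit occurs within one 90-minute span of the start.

0.6863

Over the interval, μ = 4.6 × 1.5 = 6.9 (a 90-minute span = 1.5 hours).
The sixth arrival falls in the interval iff at least 6 events occur there: P(S_6 ≤ t) = P(N ≥ 6) = 1 − P(N ≤ 5) ≈ 0.6863.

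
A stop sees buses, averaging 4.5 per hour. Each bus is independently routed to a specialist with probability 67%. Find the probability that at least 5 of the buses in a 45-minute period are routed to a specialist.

Thinning: the buses that are routed to a specialist themselves form a Poisson process with rate 0.67 × 4.5 = 3.015 per hour.
Over the interval, μ = 3.015 × 0.75 = 2.26125 (a 45-minute period = 0.75 hours).
P(N ≥ 5) = 1 − P(N ≤ 4) ≈ 0.0793.

0.0793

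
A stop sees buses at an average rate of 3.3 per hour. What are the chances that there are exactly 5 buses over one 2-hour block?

0.1420

Over the interval, μ = 3.3 × 2 = 6.6 (a 2-hour block = 2 hours).
P(N = 5) = e^(−μ) μ^5/5! = e^(−6.6) · 6.6^5/120 ≈ 0.1420.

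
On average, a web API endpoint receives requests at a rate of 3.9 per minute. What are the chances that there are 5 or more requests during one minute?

With mean μ = 3.9 per minute,
P(N ≥ 5) = 1 − P(N ≤ 4) = 1 − Σ_{j=0}^{4} e^(−μ) μ^j/j! ≈ 0.3516.

0.3516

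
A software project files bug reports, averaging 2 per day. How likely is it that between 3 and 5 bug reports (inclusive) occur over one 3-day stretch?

Over the interval, μ = 2 × 3 = 6 (a 3-day stretch = 3 days).
P(3 ≤ N ≤ 5) = Σ_{j=3}^{5} e^(−6) · 6^j/j! ≈ 0.3837.

0.3837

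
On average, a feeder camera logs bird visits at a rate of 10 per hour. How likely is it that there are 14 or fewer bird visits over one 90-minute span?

0.4657

Over the interval, μ = 10 × 1.5 = 15 (a 90-minute span = 1.5 hours).
P(N ≤ 14) = Σ_{j=0}^{14} e^(−μ) μ^j/j! ≈ 0.4657.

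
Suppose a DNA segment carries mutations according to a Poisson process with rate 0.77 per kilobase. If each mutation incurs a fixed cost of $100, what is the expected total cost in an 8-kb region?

E[N] = 0.77 × 8 = 6.16 (an 8-kb region = 8 kilobases); E[cost] = 6.16 × $100 = $616.

$616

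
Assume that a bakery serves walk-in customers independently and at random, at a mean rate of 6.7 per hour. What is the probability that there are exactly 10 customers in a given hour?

With mean μ = 6.7 per hour,
P(N = 10) = e^(−μ) μ^10/10! = e^(−6.7) · 6.7^10/3628800 ≈ 0.0618.

0.0618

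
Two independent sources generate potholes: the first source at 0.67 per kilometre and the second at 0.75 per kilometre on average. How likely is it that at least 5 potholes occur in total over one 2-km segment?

0.1586

Independent Poisson processes superpose: combined rate λ = 0.67 + 0.75 = 1.42 per kilometre.
Over the interval, μ = 1.42 × 2 = 2.84 (a 2-km segment = 2 kilometres).
P(N ≥ 5) = 1 − P(N ≤ 4) ≈ 0.1586.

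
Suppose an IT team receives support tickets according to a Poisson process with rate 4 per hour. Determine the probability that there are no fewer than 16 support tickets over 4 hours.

0.5333

Over the interval, μ = 4 × 4 = 16 (4 hours).
P(N ≥ 16) = 1 − P(N ≤ 15) = 1 − Σ_{j=0}^{15} e^(−μ) μ^j/j! ≈ 0.5333.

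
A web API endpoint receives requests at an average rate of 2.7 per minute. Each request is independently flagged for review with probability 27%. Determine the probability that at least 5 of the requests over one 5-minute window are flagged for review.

0.3022

Thinning: the requests that are flagged for review themselves form a Poisson process with rate 0.27 × 2.7 = 0.729 per minute.
Over the interval, μ = 0.729 × 5 = 3.645 (a 5-minute window = 5 minutes).
P(N ≥ 5) = 1 − P(N ≤ 4) ≈ 0.3022.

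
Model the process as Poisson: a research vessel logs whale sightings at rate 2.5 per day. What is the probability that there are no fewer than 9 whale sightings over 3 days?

Over the interval, μ = 2.5 × 3 = 7.5 (3 days).
P(N ≥ 9) = 1 − P(N ≤ 8) = 1 − Σ_{j=0}^{8} e^(−μ) μ^j/j! ≈ 0.3380.

0.3380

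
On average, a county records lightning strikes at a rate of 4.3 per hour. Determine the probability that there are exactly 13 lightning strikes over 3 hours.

0.1099

Over the interval, μ = 4.3 × 3 = 12.9 (3 hours).
P(N = 13) = e^(−μ) μ^13/13! = e^(−12.9) · 12.9^13/6227020800 ≈ 0.1099.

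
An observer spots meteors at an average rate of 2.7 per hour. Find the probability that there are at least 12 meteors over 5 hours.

Over the interval, μ = 2.7 × 5 = 13.5 (5 hours).
P(N ≥ 12) = 1 − P(N ≤ 11) = 1 − Σ_{j=0}^{11} e^(−μ) μ^j/j! ≈ 0.6955.

0.6955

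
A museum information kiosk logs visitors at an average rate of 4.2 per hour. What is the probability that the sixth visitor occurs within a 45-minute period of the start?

Over the interval, μ = 4.2 × 0.75 = 3.15 (a 45-minute period = 0.75 hours).
The sixth arrival falls in the interval iff at least 6 events occur there: P(S_6 ≤ t) = P(N ≥ 6) = 1 − P(N ≤ 5) ≈ 0.0998.

0.0998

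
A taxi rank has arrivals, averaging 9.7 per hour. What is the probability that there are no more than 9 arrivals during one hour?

0.4960

With mean μ = 9.7 per hour,
P(N ≤ 9) = Σ_{j=0}^{9} e^(−μ) μ^j/j! ≈ 0.4960.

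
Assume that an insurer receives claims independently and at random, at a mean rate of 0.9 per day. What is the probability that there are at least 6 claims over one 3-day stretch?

0.0567

Over the interval, μ = 0.9 × 3 = 2.7 (a 3-day stretch = 3 days).
P(N ≥ 6) = 1 − P(N ≤ 5) = 1 − Σ_{j=0}^{5} e^(−μ) μ^j/j! ≈ 0.0567.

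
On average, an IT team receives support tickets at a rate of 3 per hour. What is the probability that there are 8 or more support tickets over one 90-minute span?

Over the interval, μ = 3 × 1.5 = 4.5 (a 90-minute span = 1.5 hours).
P(N ≥ 8) = 1 − P(N ≤ 7) = 1 − Σ_{j=0}^{7} e^(−μ) μ^j/j! ≈ 0.0866.

0.0866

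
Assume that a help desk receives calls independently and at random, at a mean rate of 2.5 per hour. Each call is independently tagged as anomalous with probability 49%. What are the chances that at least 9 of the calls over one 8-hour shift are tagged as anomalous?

Thinning: the calls that are tagged as anomalous themselves form a Poisson process with rate 0.49 × 2.5 = 1.225 per hour.
Over the interval, μ = 1.225 × 8 = 9.8 (an 8-hour shift = 8 hours).
P(N ≥ 9) = 1 − P(N ≤ 8) ≈ 0.6442.

0.6442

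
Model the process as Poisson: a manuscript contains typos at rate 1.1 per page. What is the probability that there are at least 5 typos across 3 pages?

0.2374

Over the interval, μ = 1.1 × 3 = 3.3 (3 pages).
P(N ≥ 5) = 1 − P(N ≤ 4) = 1 − Σ_{j=0}^{4} e^(−μ) μ^j/j! ≈ 0.2374.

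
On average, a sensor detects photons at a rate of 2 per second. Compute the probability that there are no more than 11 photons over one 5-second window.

0.6968

Over the interval, μ = 2 × 5 = 10 (a 5-second window = 5 seconds).
P(N ≤ 11) = Σ_{j=0}^{11} e^(−μ) μ^j/j! ≈ 0.6968.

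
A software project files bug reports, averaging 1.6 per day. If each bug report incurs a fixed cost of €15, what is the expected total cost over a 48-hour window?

E[N] = 1.6 × 2 = 3.2 (a 48-hour window = 2 days); E[cost] = 3.2 × €15 = €48.

€48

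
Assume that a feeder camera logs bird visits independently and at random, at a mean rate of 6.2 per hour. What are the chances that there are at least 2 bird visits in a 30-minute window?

Over the interval, μ = 6.2 × 0.5 = 3.1 (a 30-minute window = 0.5 hours).
P(N ≥ 2) = 1 − P(N ≤ 1) = 1 − Σ_{j=0}^{1} e^(−μ) μ^j/j! ≈ 0.8153.

0.8153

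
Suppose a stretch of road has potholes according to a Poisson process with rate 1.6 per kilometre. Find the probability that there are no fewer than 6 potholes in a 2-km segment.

Over the interval, μ = 1.6 × 2 = 3.2 (a 2-km segment = 2 kilometres).
P(N ≥ 6) = 1 − P(N ≤ 5) = 1 − Σ_{j=0}^{5} e^(−μ) μ^j/j! ≈ 0.1054.

0.1054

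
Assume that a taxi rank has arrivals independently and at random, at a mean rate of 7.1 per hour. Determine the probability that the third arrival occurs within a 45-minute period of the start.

Over the interval, μ = 7.1 × 0.75 = 5.325 (a 45-minute period = 0.75 hours).
The third arrival falls in the interval iff at least 3 events occur there: P(S_3 ≤ t) = P(N ≥ 3) = 1 − P(N ≤ 2) ≈ 0.9002.

0.9002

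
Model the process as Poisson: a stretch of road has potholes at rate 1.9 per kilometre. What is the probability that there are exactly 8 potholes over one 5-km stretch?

Over the interval, μ = 1.9 × 5 = 9.5 (a 5-km stretch = 5 kilometres).
P(N = 8) = e^(−μ) μ^8/8! = e^(−9.5) · 9.5^8/40320 ≈ 0.1232.

0.1232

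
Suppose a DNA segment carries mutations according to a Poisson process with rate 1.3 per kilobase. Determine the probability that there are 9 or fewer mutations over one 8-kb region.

Over the interval, μ = 1.3 × 8 = 10.4 (an 8-kb region = 8 kilobases).
P(N ≤ 9) = Σ_{j=0}^{9} e^(−μ) μ^j/j! ≈ 0.4090.

0.4090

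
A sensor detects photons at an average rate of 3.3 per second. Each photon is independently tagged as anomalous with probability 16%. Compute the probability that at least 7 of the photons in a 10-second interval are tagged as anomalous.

Thinning: the photons that are tagged as anomalous themselves form a Poisson process with rate 0.16 × 3.3 = 0.528 per second.
Over the interval, μ = 0.528 × 10 = 5.28 (a 10-second interval = 10 seconds).
P(N ≥ 7) = 1 − P(N ≤ 6) ≈ 0.2798.

0.2798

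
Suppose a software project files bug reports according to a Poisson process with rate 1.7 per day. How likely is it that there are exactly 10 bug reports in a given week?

0.1066

Over the interval, μ = 1.7 × 7 = 11.9 (a week = 7 days).
P(N = 10) = e^(−μ) μ^10/10! = e^(−11.9) · 11.9^10/3628800 ≈ 0.1066.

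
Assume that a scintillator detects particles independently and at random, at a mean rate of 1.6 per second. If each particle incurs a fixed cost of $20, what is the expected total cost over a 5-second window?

$160

E[N] = 1.6 × 5 = 8 (a 5-second window = 5 seconds); E[cost] = 8 × $20 = $160.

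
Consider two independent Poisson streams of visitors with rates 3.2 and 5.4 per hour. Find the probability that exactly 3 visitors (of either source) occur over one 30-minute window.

0.1798

Independent Poisson processes superpose: combined rate λ = 3.2 + 5.4 = 8.6 per hour.
Over the interval, μ = 8.6 × 0.5 = 4.3 (a 30-minute window = 0.5 hours).
P(N = 3) = e^(−4.3) · 4.3^3/3! ≈ 0.1798.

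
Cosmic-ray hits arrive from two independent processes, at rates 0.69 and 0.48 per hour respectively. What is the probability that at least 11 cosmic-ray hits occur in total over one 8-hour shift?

Independent Poisson processes superpose: combined rate λ = 0.69 + 0.48 = 1.17 per hour.
Over the interval, μ = 1.17 × 8 = 9.36 (an 8-hour shift = 8 hours).
P(N ≥ 11) = 1 − P(N ≤ 10) ≈ 0.3375.

0.3375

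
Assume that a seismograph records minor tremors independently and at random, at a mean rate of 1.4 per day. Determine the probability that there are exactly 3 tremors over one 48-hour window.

Over the interval, μ = 1.4 × 2 = 2.8 (a 48-hour window = 2 days).
P(N = 3) = e^(−μ) μ^3/3! = e^(−2.8) · 2.8^3/6 ≈ 0.2225.

0.2225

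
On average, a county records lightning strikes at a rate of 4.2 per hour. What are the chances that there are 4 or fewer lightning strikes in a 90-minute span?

0.2469

Over the interval, μ = 4.2 × 1.5 = 6.3 (a 90-minute span = 1.5 hours).
P(N ≤ 4) = Σ_{j=0}^{4} e^(−μ) μ^j/j! ≈ 0.2469.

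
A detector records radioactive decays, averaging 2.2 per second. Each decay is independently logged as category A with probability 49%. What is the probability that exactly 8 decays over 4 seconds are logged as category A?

0.0397

Thinning: the decays that are logged as category A themselves form a Poisson process with rate 0.49 × 2.2 = 1.078 per second.
Over the interval, μ = 1.078 × 4 = 4.312 (4 seconds).
P(N = 8) = e^(−4.312) · 4.312^8/8! ≈ 0.0397.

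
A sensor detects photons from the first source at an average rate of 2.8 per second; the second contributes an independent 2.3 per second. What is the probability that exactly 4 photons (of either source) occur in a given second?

0.1719

Independent Poisson processes superpose: combined rate λ = 2.8 + 2.3 = 5.1 per second.
So μ = 5.1.
P(N = 4) = e^(−5.1) · 5.1^4/4! ≈ 0.1719.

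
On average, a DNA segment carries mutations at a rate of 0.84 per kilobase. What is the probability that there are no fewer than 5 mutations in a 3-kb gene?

0.1115

Over the interval, μ = 0.84 × 3 = 2.52 (a 3-kb gene = 3 kilobases).
P(N ≥ 5) = 1 − P(N ≤ 4) = 1 − Σ_{j=0}^{4} e^(−μ) μ^j/j! ≈ 0.1115.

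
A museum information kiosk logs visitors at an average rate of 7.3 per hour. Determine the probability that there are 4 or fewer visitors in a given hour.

With mean μ = 7.3 per hour,
P(N ≤ 4) = Σ_{j=0}^{4} e^(−μ) μ^j/j! ≈ 0.1473.

0.1473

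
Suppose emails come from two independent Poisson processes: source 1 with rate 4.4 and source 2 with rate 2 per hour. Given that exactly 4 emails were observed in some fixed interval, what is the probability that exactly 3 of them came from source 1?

Given the total, each event is independently from source 1 with probability p = λ_1/(λ_1+λ_2) = 4.4/6.4 = 0.6875.
So K ~ Binomial(4, 4.4/6.4): P(K = 3) = C(4,3) · (4.4/6.4)^3 · (2/6.4)^1 ≈ 0.4062.

0.4062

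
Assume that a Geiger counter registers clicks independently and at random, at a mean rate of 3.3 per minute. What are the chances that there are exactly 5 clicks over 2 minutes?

0.1420

Over the interval, μ = 3.3 × 2 = 6.6 (2 minutes).
P(N = 5) = e^(−μ) μ^5/5! = e^(−6.6) · 6.6^5/120 ≈ 0.1420.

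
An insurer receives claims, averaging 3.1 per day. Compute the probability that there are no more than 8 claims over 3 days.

Over the interval, μ = 3.1 × 3 = 9.3 (3 days).
P(N ≤ 8) = Σ_{j=0}^{8} e^(−μ) μ^j/j! ≈ 0.4168.

0.4168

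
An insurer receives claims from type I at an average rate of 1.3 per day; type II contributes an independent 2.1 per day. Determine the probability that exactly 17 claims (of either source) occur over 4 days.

0.0650

Independent Poisson processes superpose: combined rate λ = 1.3 + 2.1 = 3.4 per day.
Over the interval, μ = 3.4 × 4 = 13.6 (4 days).
P(N = 17) = e^(−13.6) · 13.6^17/17! ≈ 0.0650.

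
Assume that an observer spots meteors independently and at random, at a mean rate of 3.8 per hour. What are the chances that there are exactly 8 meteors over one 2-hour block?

0.1381

Over the interval, μ = 3.8 × 2 = 7.6 (a 2-hour block = 2 hours).
P(N = 8) = e^(−μ) μ^8/8! = e^(−7.6) · 7.6^8/40320 ≈ 0.1381.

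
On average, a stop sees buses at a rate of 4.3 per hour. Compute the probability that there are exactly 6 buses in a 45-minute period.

Over the interval, μ = 4.3 × 0.75 = 3.225 (a 45-minute period = 0.75 hours).
P(N = 6) = e^(−μ) μ^6/6! = e^(−3.225) · 3.225^6/720 ≈ 0.0621.

0.0621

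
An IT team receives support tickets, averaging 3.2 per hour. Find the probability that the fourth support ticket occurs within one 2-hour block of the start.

Over the interval, μ = 3.2 × 2 = 6.4 (a 2-hour block = 2 hours).
The fourth arrival falls in the interval iff at least 4 events occur there: P(S_4 ≤ t) = P(N ≥ 4) = 1 − P(N ≤ 3) ≈ 0.8811.

0.8811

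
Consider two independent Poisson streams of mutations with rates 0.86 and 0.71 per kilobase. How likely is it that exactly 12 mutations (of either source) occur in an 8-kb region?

Independent Poisson processes superpose: combined rate λ = 0.86 + 0.71 = 1.57 per kilobase.
Over the interval, μ = 1.57 × 8 = 12.56 (an 8-kb region = 8 kilobases).
P(N = 12) = e^(−12.56) · 12.56^12/12! ≈ 0.1129.

0.1129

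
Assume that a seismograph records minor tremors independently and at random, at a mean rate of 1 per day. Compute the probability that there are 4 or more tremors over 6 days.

Over the interval, μ = 1 × 6 = 6 (6 days).
P(N ≥ 4) = 1 − P(N ≤ 3) = 1 − Σ_{j=0}^{3} e^(−μ) μ^j/j! ≈ 0.8488.

0.8488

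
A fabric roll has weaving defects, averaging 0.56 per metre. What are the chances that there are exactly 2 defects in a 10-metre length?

Over the interval, μ = 0.56 × 10 = 5.6 (a 10-metre length = 10 metres).
P(N = 2) = e^(−μ) μ^2/2! = e^(−5.6) · 5.6^2/2 ≈ 0.0580.

0.0580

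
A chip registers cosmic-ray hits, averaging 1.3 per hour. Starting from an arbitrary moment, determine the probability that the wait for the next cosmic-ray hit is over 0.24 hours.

The wait for the next event is exponential with rate λ = 1.3 per hour.
P(T > 0.24) = e^(−λt) = e^(−1.3 × 0.24) = e^(−0.312) ≈ 0.7320.

0.7320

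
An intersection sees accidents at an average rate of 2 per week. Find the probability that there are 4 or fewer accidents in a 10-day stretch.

0.8387

Over the interval, μ = 2 × 10/7 ≈ 2.85714 (a 10-day stretch = 10/7 weeks).
P(N ≤ 4) = Σ_{j=0}^{4} e^(−μ) μ^j/j! ≈ 0.8387.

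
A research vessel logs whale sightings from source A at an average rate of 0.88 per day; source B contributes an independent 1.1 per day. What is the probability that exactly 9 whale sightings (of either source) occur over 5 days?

0.1263

Independent Poisson processes superpose: combined rate λ = 0.88 + 1.1 = 1.98 per day.
Over the interval, μ = 1.98 × 5 = 9.9 (5 days).
P(N = 9) = e^(−9.9) · 9.9^9/9! ≈ 0.1263.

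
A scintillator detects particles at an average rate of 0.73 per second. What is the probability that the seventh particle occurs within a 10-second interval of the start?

Over the interval, μ = 0.73 × 10 = 7.3 (a 10-second interval = 10 seconds).
The seventh arrival falls in the interval iff at least 7 events occur there: P(S_7 ≤ t) = P(N ≥ 7) = 1 − P(N ≤ 6) ≈ 0.5940.

0.5940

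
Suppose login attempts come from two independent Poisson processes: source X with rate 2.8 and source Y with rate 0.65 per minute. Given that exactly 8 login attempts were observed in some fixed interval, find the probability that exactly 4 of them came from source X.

Given the total, each event is independently from source X with probability p = λ_X/(λ_X+λ_Y) = 2.8/3.45 ≈ 0.8116.
So K ~ Binomial(8, 2.8/3.45): P(K = 4) = C(8,4) · (2.8/3.45)^4 · (0.65/3.45)^4 ≈ 0.0383.

0.0383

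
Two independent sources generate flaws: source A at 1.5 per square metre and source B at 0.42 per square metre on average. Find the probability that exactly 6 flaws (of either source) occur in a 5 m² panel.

0.0736

Independent Poisson processes superpose: combined rate λ = 1.5 + 0.42 = 1.92 per square metre.
Over the interval, μ = 1.92 × 5 = 9.6 (a 5 m² panel = 5 square metres).
P(N = 6) = e^(−9.6) · 9.6^6/6! ≈ 0.0736.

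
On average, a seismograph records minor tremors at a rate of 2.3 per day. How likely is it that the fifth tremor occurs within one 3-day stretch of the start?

Over the interval, μ = 2.3 × 3 = 6.9 (a 3-day stretch = 3 days).
The fifth arrival falls in the interval iff at least 5 events occur there: P(S_5 ≤ t) = P(N ≥ 5) = 1 − P(N ≤ 4) ≈ 0.8177.

0.8177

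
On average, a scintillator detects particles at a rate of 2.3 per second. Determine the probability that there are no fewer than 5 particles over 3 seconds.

0.8177

Over the interval, μ = 2.3 × 3 = 6.9 (3 seconds).
P(N ≥ 5) = 1 − P(N ≤ 4) = 1 − Σ_{j=0}^{4} e^(−μ) μ^j/j! ≈ 0.8177.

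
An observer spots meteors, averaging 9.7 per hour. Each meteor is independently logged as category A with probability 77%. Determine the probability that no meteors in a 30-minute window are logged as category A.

Thinning: the meteors that are logged as category A themselves form a Poisson process with rate 0.77 × 9.7 = 7.469 per hour.
Over the interval, μ = 7.469 × 0.5 = 3.7345 (a 30-minute window = 0.5 hours).
P(N = 0) = e^(−3.7345) · 3.7345^0/0! ≈ 0.0239.

0.0239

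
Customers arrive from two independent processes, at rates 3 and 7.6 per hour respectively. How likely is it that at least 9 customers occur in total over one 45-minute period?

0.4005

Independent Poisson processes superpose: combined rate λ = 3 + 7.6 = 10.6 per hour.
Over the interval, μ = 10.6 × 0.75 = 7.95 (a 45-minute period = 0.75 hours).
P(N ≥ 9) = 1 − P(N ≤ 8) ≈ 0.4005.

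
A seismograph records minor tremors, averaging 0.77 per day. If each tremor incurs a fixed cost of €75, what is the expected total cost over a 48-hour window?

€115.5

E[N] = 0.77 × 2 = 1.54 (a 48-hour window = 2 days); E[cost] = 1.54 × €75 = €115.5.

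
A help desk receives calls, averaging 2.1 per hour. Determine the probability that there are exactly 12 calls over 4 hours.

0.0579

Over the interval, μ = 2.1 × 4 = 8.4 (4 hours).
P(N = 12) = e^(−μ) μ^12/12! = e^(−8.4) · 8.4^12/479001600 ≈ 0.0579.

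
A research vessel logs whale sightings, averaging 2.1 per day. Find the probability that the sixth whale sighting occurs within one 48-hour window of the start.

Over the interval, μ = 2.1 × 2 = 4.2 (a 48-hour window = 2 days).
The sixth arrival falls in the interval iff at least 6 events occur there: P(S_6 ≤ t) = P(N ≥ 6) = 1 − P(N ≤ 5) ≈ 0.2469.

0.2469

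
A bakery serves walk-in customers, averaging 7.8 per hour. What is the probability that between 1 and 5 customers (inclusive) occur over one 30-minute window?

0.7803

Over the interval, μ = 7.8 × 0.5 = 3.9 (a 30-minute window = 0.5 hours).
P(1 ≤ N ≤ 5) = Σ_{j=1}^{5} e^(−3.9) · 3.9^j/j! ≈ 0.7803.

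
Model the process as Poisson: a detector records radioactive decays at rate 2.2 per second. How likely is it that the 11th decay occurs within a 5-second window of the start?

Over the interval, μ = 2.2 × 5 = 11 (a 5-second window = 5 seconds).
The 11th arrival falls in the interval iff at least 11 events occur there: P(S_11 ≤ t) = P(N ≥ 11) = 1 − P(N ≤ 10) ≈ 0.5401.

0.5401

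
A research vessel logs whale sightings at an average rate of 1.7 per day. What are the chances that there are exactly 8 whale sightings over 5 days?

Over the interval, μ = 1.7 × 5 = 8.5 (5 days).
P(N = 8) = e^(−μ) μ^8/8! = e^(−8.5) · 8.5^8/40320 ≈ 0.1375.

0.1375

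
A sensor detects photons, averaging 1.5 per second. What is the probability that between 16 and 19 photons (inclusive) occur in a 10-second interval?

Over the interval, μ = 1.5 × 10 = 15 (a 10-second interval = 10 seconds).
P(16 ≤ N ≤ 19) = Σ_{j=16}^{19} e^(−15) · 15^j/j! ≈ 0.3071.

0.3071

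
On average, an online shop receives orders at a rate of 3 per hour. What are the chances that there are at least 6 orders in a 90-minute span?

Over the interval, μ = 3 × 1.5 = 4.5 (a 90-minute span = 1.5 hours).
P(N ≥ 6) = 1 − P(N ≤ 5) = 1 − Σ_{j=0}^{5} e^(−μ) μ^j/j! ≈ 0.2971.

0.2971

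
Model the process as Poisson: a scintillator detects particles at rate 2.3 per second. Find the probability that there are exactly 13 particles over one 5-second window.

Over the interval, μ = 2.3 × 5 = 11.5 (a 5-second window = 5 seconds).
P(N = 13) = e^(−μ) μ^13/13! = e^(−11.5) · 11.5^13/6227020800 ≈ 0.1001.

0.1001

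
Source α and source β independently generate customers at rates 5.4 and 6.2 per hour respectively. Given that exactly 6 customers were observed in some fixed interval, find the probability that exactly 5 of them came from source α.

Given the total, each event is independently from source α with probability p = λ_α/(λ_α+λ_β) = 5.4/11.6 ≈ 0.4655.
So K ~ Binomial(6, 5.4/11.6): P(K = 5) = C(6,5) · (5.4/11.6)^5 · (6.2/11.6)^1 ≈ 0.0701.

0.0701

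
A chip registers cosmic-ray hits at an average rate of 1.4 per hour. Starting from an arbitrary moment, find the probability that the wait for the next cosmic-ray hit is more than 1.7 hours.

0.0926

The wait for the next event is exponential with rate λ = 1.4 per hour.
P(T > 1.7) = e^(−λt) = e^(−1.4 × 1.7) = e^(−2.38) ≈ 0.0926.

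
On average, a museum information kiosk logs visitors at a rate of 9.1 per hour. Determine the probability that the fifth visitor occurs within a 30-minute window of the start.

0.4774

Over the interval, μ = 9.1 × 0.5 = 4.55 (a 30-minute window = 0.5 hours).
The fifth arrival falls in the interval iff at least 5 events occur there: P(S_5 ≤ t) = P(N ≥ 5) = 1 − P(N ≤ 4) ≈ 0.4774.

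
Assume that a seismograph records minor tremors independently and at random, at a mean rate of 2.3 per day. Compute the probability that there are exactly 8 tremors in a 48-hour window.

0.0500

Over the interval, μ = 2.3 × 2 = 4.6 (a 48-hour window = 2 days).
P(N = 8) = e^(−μ) μ^8/8! = e^(−4.6) · 4.6^8/40320 ≈ 0.0500.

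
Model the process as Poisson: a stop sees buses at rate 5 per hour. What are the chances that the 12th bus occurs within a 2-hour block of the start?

0.3032

Over the interval, μ = 5 × 2 = 10 (a 2-hour block = 2 hours).
The 12th arrival falls in the interval iff at least 12 events occur there: P(S_12 ≤ t) = P(N ≥ 12) = 1 − P(N ≤ 11) ≈ 0.3032.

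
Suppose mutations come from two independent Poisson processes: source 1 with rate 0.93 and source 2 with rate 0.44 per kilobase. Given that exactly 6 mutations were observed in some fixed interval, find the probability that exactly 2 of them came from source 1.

0.0735

Given the total, each event is independently from source 1 with probability p = λ_1/(λ_1+λ_2) = 0.93/1.37 ≈ 0.6788.
So K ~ Binomial(6, 0.93/1.37): P(K = 2) = C(6,2) · (0.93/1.37)^2 · (0.44/1.37)^4 ≈ 0.0735.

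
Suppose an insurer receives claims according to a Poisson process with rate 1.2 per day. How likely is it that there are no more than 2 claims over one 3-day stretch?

Over the interval, μ = 1.2 × 3 = 3.6 (a 3-day stretch = 3 days).
P(N ≤ 2) = Σ_{j=0}^{2} e^(−μ) μ^j/j! ≈ 0.3027.

0.3027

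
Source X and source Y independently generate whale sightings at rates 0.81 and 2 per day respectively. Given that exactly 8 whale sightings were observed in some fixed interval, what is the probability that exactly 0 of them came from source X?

Given the total, each event is independently from source X with probability p = λ_X/(λ_X+λ_Y) = 0.81/2.81 ≈ 0.2883.
So K ~ Binomial(8, 0.81/2.81): P(K = 0) = C(8,0) · (0.81/2.81)^0 · (2/2.81)^8 ≈ 0.0659.

0.0659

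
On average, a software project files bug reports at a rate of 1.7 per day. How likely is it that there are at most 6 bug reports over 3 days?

Over the interval, μ = 1.7 × 3 = 5.1 (3 days).
P(N ≤ 6) = Σ_{j=0}^{6} e^(−μ) μ^j/j! ≈ 0.7474.

0.7474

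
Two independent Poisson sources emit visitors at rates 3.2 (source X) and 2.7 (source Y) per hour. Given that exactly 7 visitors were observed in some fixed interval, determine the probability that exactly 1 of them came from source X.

Given the total, each event is independently from source X with probability p = λ_X/(λ_X+λ_Y) = 3.2/5.9 ≈ 0.5424.
So K ~ Binomial(7, 3.2/5.9): P(K = 1) = C(7,1) · (3.2/5.9)^1 · (2.7/5.9)^6 ≈ 0.0349.

0.0349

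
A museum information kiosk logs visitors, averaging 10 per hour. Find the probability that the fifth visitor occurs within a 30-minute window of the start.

0.5595

Over the interval, μ = 10 × 0.5 = 5 (a 30-minute window = 0.5 hours).
The fifth arrival falls in the interval iff at least 5 events occur there: P(S_5 ≤ t) = P(N ≥ 5) = 1 − P(N ≤ 4) ≈ 0.5595.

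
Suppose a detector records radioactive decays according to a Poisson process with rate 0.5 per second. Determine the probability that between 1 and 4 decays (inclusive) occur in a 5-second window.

0.8091

Over the interval, μ = 0.5 × 5 = 2.5 (a 5-second window = 5 seconds).
P(1 ≤ N ≤ 4) = Σ_{j=1}^{4} e^(−2.5) · 2.5^j/j! ≈ 0.8091.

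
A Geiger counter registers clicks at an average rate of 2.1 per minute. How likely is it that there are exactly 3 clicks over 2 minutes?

Over the interval, μ = 2.1 × 2 = 4.2 (2 minutes).
P(N = 3) = e^(−μ) μ^3/3! = e^(−4.2) · 4.2^3/6 ≈ 0.1852.

0.1852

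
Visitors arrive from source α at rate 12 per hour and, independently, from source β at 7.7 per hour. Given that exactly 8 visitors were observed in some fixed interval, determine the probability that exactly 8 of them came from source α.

Given the total, each event is independently from source α with probability p = λ_α/(λ_α+λ_β) = 12/19.7 ≈ 0.6091.
So K ~ Binomial(8, 12/19.7): P(K = 8) = C(8,8) · (12/19.7)^8 · (7.7/19.7)^0 ≈ 0.0190.

0.0190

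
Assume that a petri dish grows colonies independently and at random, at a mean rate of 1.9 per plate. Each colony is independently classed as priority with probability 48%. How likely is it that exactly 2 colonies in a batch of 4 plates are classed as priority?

0.1733

Thinning: the colonies that are classed as priority themselves form a Poisson process with rate 0.48 × 1.9 = 0.912 per plate.
Over the interval, μ = 0.912 × 4 = 3.648 (a batch of 4 plates = 4 plates).
P(N = 2) = e^(−3.648) · 3.648^2/2! ≈ 0.1733.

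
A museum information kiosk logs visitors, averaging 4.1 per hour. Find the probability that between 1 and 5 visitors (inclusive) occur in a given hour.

With mean μ = 4.1 per hour,
P(1 ≤ N ≤ 5) = Σ_{j=1}^{5} e^(−4.1) · 4.1^j/j! ≈ 0.7527.

0.7527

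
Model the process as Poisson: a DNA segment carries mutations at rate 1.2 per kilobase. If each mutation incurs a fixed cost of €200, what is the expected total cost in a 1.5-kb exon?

E[N] = 1.2 × 1.5 = 1.8 (a 1.5-kb exon = 1.5 kilobases); E[cost] = 1.8 × €200 = €360.

€360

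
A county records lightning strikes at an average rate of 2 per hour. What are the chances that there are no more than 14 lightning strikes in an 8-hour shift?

Over the interval, μ = 2 × 8 = 16 (an 8-hour shift = 8 hours).
P(N ≤ 14) = Σ_{j=0}^{14} e^(−μ) μ^j/j! ≈ 0.3675.

0.3675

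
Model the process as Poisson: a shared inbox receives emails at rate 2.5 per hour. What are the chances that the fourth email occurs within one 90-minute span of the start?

Over the interval, μ = 2.5 × 1.5 = 3.75 (a 90-minute span = 1.5 hours).
The fourth arrival falls in the interval iff at least 4 events occur there: P(S_4 ≤ t) = P(N ≥ 4) = 1 − P(N ≤ 3) ≈ 0.5162.

0.5162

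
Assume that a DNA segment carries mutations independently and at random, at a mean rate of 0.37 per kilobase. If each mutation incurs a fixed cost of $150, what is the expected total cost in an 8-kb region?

$444

E[N] = 0.37 × 8 = 2.96 (an 8-kb region = 8 kilobases); E[cost] = 2.96 × $150 = $444.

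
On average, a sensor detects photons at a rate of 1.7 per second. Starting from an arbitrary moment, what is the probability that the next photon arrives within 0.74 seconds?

Inter-arrival times are exponential with rate λ = 1.7 per second.
P(T ≤ 0.74) = 1 − e^(−λt) = 1 − e^(−1.7 × 0.74) = 1 − e^(−1.258) ≈ 0.7158.

0.7158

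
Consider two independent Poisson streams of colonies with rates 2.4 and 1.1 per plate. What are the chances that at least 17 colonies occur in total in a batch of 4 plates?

0.2441

Independent Poisson processes superpose: combined rate λ = 2.4 + 1.1 = 3.5 per plate.
Over the interval, μ = 3.5 × 4 = 14 (a batch of 4 plates = 4 plates).
P(N ≥ 17) = 1 − P(N ≤ 16) ≈ 0.2441.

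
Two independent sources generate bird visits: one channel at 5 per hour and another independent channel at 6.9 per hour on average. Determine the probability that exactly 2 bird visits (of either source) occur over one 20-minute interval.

Independent Poisson processes superpose: combined rate λ = 5 + 6.9 = 11.9 per hour.
Over the interval, μ = 11.9 × 1/3 ≈ 3.96667 (a 20-minute interval = 1/3 hours).
P(N = 2) = e^(−3.96667) · 3.96667^2/2! ≈ 0.1490.

0.1490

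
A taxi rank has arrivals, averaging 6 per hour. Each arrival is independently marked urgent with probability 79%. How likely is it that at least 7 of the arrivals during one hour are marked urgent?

0.2009

Thinning: the arrivals that are marked urgent themselves form a Poisson process with rate 0.79 × 6 = 4.74 per hour.
So μ = 4.74.
P(N ≥ 7) = 1 − P(N ≤ 6) ≈ 0.2009.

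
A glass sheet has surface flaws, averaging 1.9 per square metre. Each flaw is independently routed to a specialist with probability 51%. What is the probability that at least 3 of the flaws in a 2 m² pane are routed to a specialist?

Thinning: the flaws that are routed to a specialist themselves form a Poisson process with rate 0.51 × 1.9 = 0.969 per square metre.
Over the interval, μ = 0.969 × 2 = 1.938 (a 2 m² pane = 2 square metres).
P(N ≥ 3) = 1 − P(N ≤ 2) ≈ 0.3065.

0.3065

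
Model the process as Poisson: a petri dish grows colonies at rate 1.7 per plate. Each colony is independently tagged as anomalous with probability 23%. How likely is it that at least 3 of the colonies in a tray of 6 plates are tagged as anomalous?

Thinning: the colonies that are tagged as anomalous themselves form a Poisson process with rate 0.23 × 1.7 = 0.391 per plate.
Over the interval, μ = 0.391 × 6 = 2.346 (a tray of 6 plates = 6 plates).
P(N ≥ 3) = 1 − P(N ≤ 2) ≈ 0.4161.

0.4161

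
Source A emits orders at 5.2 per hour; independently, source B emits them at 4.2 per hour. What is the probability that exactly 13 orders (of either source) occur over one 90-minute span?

Independent Poisson processes superpose: combined rate λ = 5.2 + 4.2 = 9.4 per hour.
Over the interval, μ = 9.4 × 1.5 = 14.1 (a 90-minute span = 1.5 hours).
P(N = 13) = e^(−14.1) · 14.1^13/13! ≈ 0.1052.

0.1052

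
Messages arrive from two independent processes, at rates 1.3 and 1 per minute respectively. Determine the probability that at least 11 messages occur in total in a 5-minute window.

0.5983

Independent Poisson processes superpose: combined rate λ = 1.3 + 1 = 2.3 per minute.
Over the interval, μ = 2.3 × 5 = 11.5 (a 5-minute window = 5 minutes).
P(N ≥ 11) = 1 − P(N ≤ 10) ≈ 0.5983.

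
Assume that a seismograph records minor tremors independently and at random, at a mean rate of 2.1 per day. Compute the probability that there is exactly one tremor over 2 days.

0.0630

Over the interval, μ = 2.1 × 2 = 4.2 (2 days).
P(N = 1) = e^(−μ) μ^1/1! = e^(−4.2) · 4.2^1/1 ≈ 0.0630.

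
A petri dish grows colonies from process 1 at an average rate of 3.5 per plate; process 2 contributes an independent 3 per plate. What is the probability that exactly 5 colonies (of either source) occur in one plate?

0.1454

Independent Poisson processes superpose: combined rate λ = 3.5 + 3 = 6.5 per plate.
So μ = 6.5.
P(N = 5) = e^(−6.5) · 6.5^5/5! ≈ 0.1454.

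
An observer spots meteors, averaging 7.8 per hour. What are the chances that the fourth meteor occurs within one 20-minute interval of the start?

0.2640

Over the interval, μ = 7.8 × 1/3 = 2.6 (a 20-minute interval = 1/3 hours).
The fourth arrival falls in the interval iff at least 4 events occur there: P(S_4 ≤ t) = P(N ≥ 4) = 1 − P(N ≤ 3) ≈ 0.2640.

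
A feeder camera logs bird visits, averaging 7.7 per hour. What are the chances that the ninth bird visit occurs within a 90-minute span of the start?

Over the interval, μ = 7.7 × 1.5 = 11.55 (a 90-minute span = 1.5 hours).
The ninth arrival falls in the interval iff at least 9 events occur there: P(S_9 ≤ t) = P(N ≥ 9) = 1 − P(N ≤ 8) ≈ 0.8132.

0.8132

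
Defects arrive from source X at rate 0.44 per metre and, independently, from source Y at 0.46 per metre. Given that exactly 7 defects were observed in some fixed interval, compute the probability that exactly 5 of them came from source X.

Given the total, each event is independently from source X with probability p = λ_X/(λ_X+λ_Y) = 0.44/0.9 ≈ 0.4889.
So K ~ Binomial(7, 0.44/0.9): P(K = 5) = C(7,5) · (0.44/0.9)^5 · (0.46/0.9)^2 ≈ 0.1532.

0.1532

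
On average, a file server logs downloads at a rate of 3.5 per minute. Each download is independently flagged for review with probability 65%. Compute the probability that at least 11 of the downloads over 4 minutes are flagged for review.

0.3059

Thinning: the downloads that are flagged for review themselves form a Poisson process with rate 0.65 × 3.5 = 2.275 per minute.
Over the interval, μ = 2.275 × 4 = 9.1 (4 minutes).
P(N ≥ 11) = 1 − P(N ≤ 10) ≈ 0.3059.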